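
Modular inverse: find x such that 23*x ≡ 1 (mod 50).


Use the extended Euclidean algorithm on (50, 23); each row r = 50*s + 23*t:
r=50, s=1, t=0
r=23, s=0, t=1
q=2: r=4, s=1, t=-2   [50*(1) + 23*(-2) = 4]
q=5: r=3, s=-5, t=11   [50*(-5) + 23*(11) = 3]
q=1: r=1, s=6, t=-13   [50*(6) + 23*(-13) = 1]
q=3: r=0, s=-23, t=50   [50*(-23) + 23*(50) = 0]
GCD = 1 with t = -13, so 23*(-13) ≡ 1 (mod 50)
Inverse = -13 mod 50 = 37
Check: 23 * 37 = 851 ≡ 1 (mod 50)

23^(-1) ≡ 37 (mod 50)


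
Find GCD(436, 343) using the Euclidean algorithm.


436 = 1 * 343 + 93
343 = 3 * 93 + 64
93 = 1 * 64 + 29
64 = 2 * 29 + 6
29 = 4 * 6 + 5
6 = 1 * 5 + 1
5 = 5 * 1 + 0
GCD = 1


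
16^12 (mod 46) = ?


16^1 mod 46 = 16
16^2 mod 46 = 26
16^3 mod 46 = 2
16^4 mod 46 = 32
16^5 mod 46 = 6
16^6 mod 46 = 4
16^7 mod 46 = 18
16^8 mod 46 = 12
16^9 mod 46 = 8
16^10 mod 46 = 36
16^11 mod 46 = 24
16^12 mod 46 = 16


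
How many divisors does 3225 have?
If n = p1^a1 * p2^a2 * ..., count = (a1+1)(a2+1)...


3225 = 3^1 × 5^2 × 43^1
d(3225) = (1+1) × (2+1) × (1+1) = 12

12 divisors


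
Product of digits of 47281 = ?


4 × 7 × 2 × 8 × 1 = 448


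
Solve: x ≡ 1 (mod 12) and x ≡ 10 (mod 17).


M = 12*17 = 204
M1 = M/12 = 17, M2 = M/17 = 12
M1^(-1) mod 12 = 5, M2^(-1) mod 17 = 10
x = 1*17*5 + 10*12*10 = 1285
1285 mod 204 = 61
Check: 61 mod 12 = 1 ✓, 61 mod 17 = 10 ✓

x ≡ 61 (mod 204)


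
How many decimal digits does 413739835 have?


413739835 has 9 digits in base 10
floor(log10(413739835)) + 1 = floor(8.6167) + 1 = 9

9 digits (base 10)


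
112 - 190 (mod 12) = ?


112 - 190 = -78
-78 mod 12 = 6


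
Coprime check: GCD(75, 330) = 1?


Euclidean algorithm:
330 = 4 * 75 + 30
75 = 2 * 30 + 15
30 = 2 * 15 + 0
GCD(75, 330) = 15

No, not coprime (GCD = 15)


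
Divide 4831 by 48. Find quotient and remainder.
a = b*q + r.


4831 = 48 * 100 + 31
Check: 4800 + 31 = 4831

q = 100, r = 31


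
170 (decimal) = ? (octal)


170 (base 10) = 170 (decimal)
170 (decimal) = 252 (base 8)


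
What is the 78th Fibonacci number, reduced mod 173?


F(k) mod 173 for k=1..78:
1, 1, 2, 3, 5, 8, 13, 21, 34, 55, 89, 144, 60, 31, 91, 122, 40, 162, 29, 18, 47, 65, 112, 4, 116, 120, 63, 10, 73, 83, 156, 66, 49, 115, 164, 106, 97, 30, 127, 157, 111, 95, 33, 128, 161, 116, 104, 47, 151, 25, 3, 28, 31, 59, 90, 149, 66, 42, 108, 150, 85, 62, 147, 36, 10, 46, 56, 102, 158, 87, 72, 159, 58, 44, 102, 146, 75, 48
F(78) mod 173 = 48


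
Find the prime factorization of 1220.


1220 / 2 = 610
610 / 2 = 305
305 / 5 = 61
61 / 61 = 1
1220 = 2^2 × 5 × 61


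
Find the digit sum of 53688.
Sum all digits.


5 + 3 + 6 + 8 + 8 = 30


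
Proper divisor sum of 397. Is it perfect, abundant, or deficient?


Proper divisors: 1
Sum = 1 = 1
1 < 397 → deficient

s(397) = 1 (deficient)


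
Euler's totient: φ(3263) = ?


3263 = 13 × 251
Prime factors: 13, 251
φ(3263) = 3263 × (1-1/13) × (1-1/251)
= 3263 × 12/13 × 250/251 = 3000

φ(3263) = 3000


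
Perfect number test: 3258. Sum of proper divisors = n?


Proper divisors of 3258: 1, 2, 3, 6, 9, 18, 181, 362, 543, 1086, 1629
Sum = 1 + 2 + 3 + 6 + 9 + 18 + 181 + 362 + 543 + 1086 + 1629 = 3840

No, 3258 is not perfect (3840 ≠ 3258)


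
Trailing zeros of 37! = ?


floor(37/5) = 7
floor(37/25) = 1
Total = 8

8 trailing zeros


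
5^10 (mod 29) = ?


5^1 mod 29 = 5
5^2 mod 29 = 25
5^3 mod 29 = 9
5^4 mod 29 = 16
5^5 mod 29 = 22
5^6 mod 29 = 23
5^7 mod 29 = 28
5^8 mod 29 = 24
5^9 mod 29 = 4
5^10 mod 29 = 20


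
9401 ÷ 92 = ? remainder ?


9401 = 92 * 102 + 17
Check: 9384 + 17 = 9401

q = 102, r = 17


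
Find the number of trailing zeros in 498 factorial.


floor(498/5) = 99
floor(498/25) = 19
floor(498/125) = 3
Total = 121

121 trailing zeros


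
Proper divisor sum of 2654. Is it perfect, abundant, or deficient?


Proper divisors: 1, 2, 1327
Sum = 1 + 2 + 1327 = 1330
1330 < 2654 → deficient

s(2654) = 1330 (deficient)


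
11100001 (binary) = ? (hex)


11100001 (base 2) = 225 (decimal)
225 (decimal) = E1 (base 16)


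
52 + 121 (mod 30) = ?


52 + 121 = 173
173 mod 30 = 23


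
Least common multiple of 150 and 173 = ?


GCD(150, 173) = 1
LCM = 150*173/1 = 25950/1 = 25950

LCM = 25950


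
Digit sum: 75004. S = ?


7 + 5 + 0 + 0 + 4 = 16


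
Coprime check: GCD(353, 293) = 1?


Euclidean algorithm:
353 = 1 * 293 + 60
293 = 4 * 60 + 53
60 = 1 * 53 + 7
53 = 7 * 7 + 4
7 = 1 * 4 + 3
4 = 1 * 3 + 1
3 = 3 * 1 + 0
GCD(353, 293) = 1

Yes, coprime (GCD = 1)


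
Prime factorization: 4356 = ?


4356 / 2 = 2178
2178 / 2 = 1089
1089 / 3 = 363
363 / 3 = 121
121 / 11 = 11
11 / 11 = 1
4356 = 2^2 × 3^2 × 11^2


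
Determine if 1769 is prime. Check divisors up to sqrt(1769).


1769 / 29 = 61 (exact division)
1769 is NOT prime.

No, 1769 is not prime


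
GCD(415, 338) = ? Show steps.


415 = 1 * 338 + 77
338 = 4 * 77 + 30
77 = 2 * 30 + 17
30 = 1 * 17 + 13
17 = 1 * 13 + 4
13 = 3 * 4 + 1
4 = 4 * 1 + 0
GCD = 1


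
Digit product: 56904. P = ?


5 × 6 × 9 × 0 × 4 = 0


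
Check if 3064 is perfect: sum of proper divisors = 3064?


Proper divisors of 3064: 1, 2, 4, 8, 383, 766, 1532
Sum = 1 + 2 + 4 + 8 + 383 + 766 + 1532 = 2696

No, 3064 is not perfect (2696 ≠ 3064)


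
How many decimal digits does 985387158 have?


985387158 has 9 digits in base 10
floor(log10(985387158)) + 1 = floor(8.9936) + 1 = 9

9 digits (base 10)


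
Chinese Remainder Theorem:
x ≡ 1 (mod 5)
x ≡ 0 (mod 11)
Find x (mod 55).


M = 5*11 = 55
M1 = M/5 = 11, M2 = M/11 = 5
M1^(-1) mod 5 = 1, M2^(-1) mod 11 = 9
x = 1*11*1 + 0*5*9 = 11
11 mod 55 = 11
Check: 11 mod 5 = 1 ✓, 11 mod 11 = 0 ✓

x ≡ 11 (mod 55)


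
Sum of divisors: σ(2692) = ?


Divisors of 2692: 1, 2, 4, 673, 1346, 2692
Sum = 1 + 2 + 4 + 673 + 1346 + 2692 = 4718

σ(2692) = 4718


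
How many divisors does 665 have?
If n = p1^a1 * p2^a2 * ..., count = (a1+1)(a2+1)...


665 = 5^1 × 7^1 × 19^1
d(665) = (1+1) × (1+1) × (1+1) = 8

8 divisors


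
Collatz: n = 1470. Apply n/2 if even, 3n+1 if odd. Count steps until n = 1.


1470 → 735 → 2206 → 1103 → 3310 → 1655 → 4966 → 2483 → 7450 → 3725 → 11176 → 5588 → 2794 → 1397 → 4192 → 2096 → 1048 → 524 → 262 → 131 → 394 → 197 → 592 → 296 → 148 → 74 → 37 → 112 → 56 → 28 → 14 → 7 → 22 → 11 → 34 → 17 → 52 → 26 → 13 → 40 → 20 → 10 → 5 → 16 → 8 → 4 → 2 → 1
Total steps = 47

47 steps


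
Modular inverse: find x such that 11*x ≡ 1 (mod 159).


Use the extended Euclidean algorithm on (159, 11); each row r = 159*s + 11*t:
r=159, s=1, t=0
r=11, s=0, t=1
q=14: r=5, s=1, t=-14   [159*(1) + 11*(-14) = 5]
q=2: r=1, s=-2, t=29   [159*(-2) + 11*(29) = 1]
q=5: r=0, s=11, t=-159   [159*(11) + 11*(-159) = 0]
GCD = 1 with t = 29, so 11*(29) ≡ 1 (mod 159)
Inverse = 29 mod 159 = 29
Check: 11 * 29 = 319 ≡ 1 (mod 159)

11^(-1) ≡ 29 (mod 159)


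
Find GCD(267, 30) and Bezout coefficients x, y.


Tabular extended Euclidean (each row: r = 267*s + 30*t):
r=267, s=1, t=0
r=30, s=0, t=1
q=8: r=27, s=1, t=-8   [267*(1) + 30*(-8) = 27]
q=1: r=3, s=-1, t=9   [267*(-1) + 30*(9) = 3]
q=9: r=0, s=10, t=-89   [267*(10) + 30*(-89) = 0]
GCD = 3; from the row with r=3: x=-1, y=9
Check: 267*(-1) + 30*(9) = -267 + 270 = 3

GCD = 3, x = -1, y = 9


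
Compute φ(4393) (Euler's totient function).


4393 = 23 × 191
Prime factors: 23, 191
φ(4393) = 4393 × (1-1/23) × (1-1/191)
= 4393 × 22/23 × 190/191 = 4180

φ(4393) = 4180


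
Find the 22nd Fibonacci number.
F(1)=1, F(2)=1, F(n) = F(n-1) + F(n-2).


Sequence: 1, 1, 2, 3, 5, 8, 13, 21, 34, 55, 89, 144, 233, 377, 610, 987, 1597, 2584, 4181, 6765, 10946, 17711
F(22) = 17711


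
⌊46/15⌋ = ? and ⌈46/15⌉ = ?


46/15 = 3.0667
floor = 3
ceil = 4

floor = 3, ceil = 4


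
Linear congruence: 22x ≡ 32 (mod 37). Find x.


GCD(22, 37) = 1, unique solution
a^(-1) mod 37 = 32
x = 32 * 32 mod 37 = 25

x ≡ 25 (mod 37)


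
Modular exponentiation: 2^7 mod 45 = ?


2^1 mod 45 = 2
2^2 mod 45 = 4
2^3 mod 45 = 8
2^4 mod 45 = 16
2^5 mod 45 = 32
2^6 mod 45 = 19
2^7 mod 45 = 38


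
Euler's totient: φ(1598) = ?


1598 = 2 × 17 × 47
Prime factors: 2, 17, 47
φ(1598) = 1598 × (1-1/2) × (1-1/17) × (1-1/47)
= 1598 × 1/2 × 16/17 × 46/47 = 736

φ(1598) = 736


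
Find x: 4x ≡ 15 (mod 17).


GCD(4, 17) = 1, unique solution
a^(-1) mod 17 = 13
x = 13 * 15 mod 17 = 8

x ≡ 8 (mod 17)


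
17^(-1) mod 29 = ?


Use the extended Euclidean algorithm on (29, 17); each row r = 29*s + 17*t:
r=29, s=1, t=0
r=17, s=0, t=1
q=1: r=12, s=1, t=-1   [29*(1) + 17*(-1) = 12]
q=1: r=5, s=-1, t=2   [29*(-1) + 17*(2) = 5]
q=2: r=2, s=3, t=-5   [29*(3) + 17*(-5) = 2]
q=2: r=1, s=-7, t=12   [29*(-7) + 17*(12) = 1]
q=2: r=0, s=17, t=-29   [29*(17) + 17*(-29) = 0]
GCD = 1 with t = 12, so 17*(12) ≡ 1 (mod 29)
Inverse = 12 mod 29 = 12
Check: 17 * 12 = 204 ≡ 1 (mod 29)

17^(-1) ≡ 12 (mod 29)


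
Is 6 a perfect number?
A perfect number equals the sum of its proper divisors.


Proper divisors of 6: 1, 2, 3
Sum = 1 + 2 + 3 = 6

Yes, 6 is perfect (6 = 6)


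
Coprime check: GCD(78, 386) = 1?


Euclidean algorithm:
386 = 4 * 78 + 74
78 = 1 * 74 + 4
74 = 18 * 4 + 2
4 = 2 * 2 + 0
GCD(78, 386) = 2

No, not coprime (GCD = 2)


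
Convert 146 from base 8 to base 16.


146 (base 8) = 102 (decimal)
102 (decimal) = 66 (base 16)


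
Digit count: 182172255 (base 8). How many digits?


182172255 in base 8 = 1266735137
Number of digits = 10

10 digits (base 8)


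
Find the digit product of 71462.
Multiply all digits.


7 × 1 × 4 × 6 × 2 = 336


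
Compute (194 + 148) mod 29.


194 + 148 = 342
342 mod 29 = 23


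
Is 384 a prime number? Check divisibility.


384 / 2 = 192 (exact division)
384 is NOT prime.

No, 384 is not prime


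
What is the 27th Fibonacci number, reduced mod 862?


F(k) mod 862 for k=1..27:
1, 1, 2, 3, 5, 8, 13, 21, 34, 55, 89, 144, 233, 377, 610, 125, 735, 860, 733, 731, 602, 471, 211, 682, 31, 713, 744
F(27) mod 862 = 744


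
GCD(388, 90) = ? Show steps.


388 = 4 * 90 + 28
90 = 3 * 28 + 6
28 = 4 * 6 + 4
6 = 1 * 4 + 2
4 = 2 * 2 + 0
GCD = 2


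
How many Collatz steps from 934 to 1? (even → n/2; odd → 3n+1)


934 → 467 → 1402 → 701 → 2104 → 1052 → 526 → 263 → 790 → 395 → 1186 → 593 → 1780 → 890 → 445 → 1336 → 668 → 334 → 167 → 502 → 251 → 754 → 377 → 1132 → 566 → 283 → 850 → 425 → 1276 → 638 → 319 → 958 → 479 → 1438 → 719 → 2158 → 1079 → 3238 → 1619 → 4858 → 2429 → 7288 → 3644 → 1822 → 911 → 2734 → 1367 → 4102 → 2051 → 6154 → 3077 → 9232 → 4616 → 2308 → 1154 → 577 → 1732 → 866 → 433 → 1300 → 650 → 325 → 976 → 488 → 244 → 122 → 61 → 184 → 92 → 46 → 23 → 70 → 35 → 106 → 53 → 160 → 80 → 40 → 20 → 10 → 5 → 16 → 8 → 4 → 2 → 1
Total steps = 85

85 steps


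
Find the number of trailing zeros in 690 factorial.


floor(690/5) = 138
floor(690/25) = 27
floor(690/125) = 5
floor(690/625) = 1
Total = 171

171 trailing zeros


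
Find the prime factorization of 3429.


3429 / 3 = 1143
1143 / 3 = 381
381 / 3 = 127
127 / 127 = 1
3429 = 3^3 × 127


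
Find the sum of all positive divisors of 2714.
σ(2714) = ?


Divisors of 2714: 1, 2, 23, 46, 59, 118, 1357, 2714
Sum = 1 + 2 + 23 + 46 + 59 + 118 + 1357 + 2714 = 4320

σ(2714) = 4320


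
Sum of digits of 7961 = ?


7 + 9 + 6 + 1 = 23


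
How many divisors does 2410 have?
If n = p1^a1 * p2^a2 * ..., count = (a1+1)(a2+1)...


2410 = 2^1 × 5^1 × 241^1
d(2410) = (1+1) × (1+1) × (1+1) = 8

8 divisors


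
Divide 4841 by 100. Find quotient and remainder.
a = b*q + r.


4841 = 100 * 48 + 41
Check: 4800 + 41 = 4841

q = 48, r = 41


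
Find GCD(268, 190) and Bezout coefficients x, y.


Tabular extended Euclidean (each row: r = 268*s + 190*t):
r=268, s=1, t=0
r=190, s=0, t=1
q=1: r=78, s=1, t=-1   [268*(1) + 190*(-1) = 78]
q=2: r=34, s=-2, t=3   [268*(-2) + 190*(3) = 34]
q=2: r=10, s=5, t=-7   [268*(5) + 190*(-7) = 10]
q=3: r=4, s=-17, t=24   [268*(-17) + 190*(24) = 4]
q=2: r=2, s=39, t=-55   [268*(39) + 190*(-55) = 2]
q=2: r=0, s=-95, t=134   [268*(-95) + 190*(134) = 0]
GCD = 2; from the row with r=2: x=39, y=-55
Check: 268*(39) + 190*(-55) = 10452 - 10450 = 2

GCD = 2, x = 39, y = -55


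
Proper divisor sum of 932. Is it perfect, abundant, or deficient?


Proper divisors: 1, 2, 4, 233, 466
Sum = 1 + 2 + 4 + 233 + 466 = 706
706 < 932 → deficient

s(932) = 706 (deficient)


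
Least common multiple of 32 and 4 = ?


GCD(32, 4) = 4
LCM = 32*4/4 = 128/4 = 32

LCM = 32


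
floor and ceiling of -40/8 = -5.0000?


-40/8 = -5.0000
floor = -5
ceil = -5

floor = -5, ceil = -5


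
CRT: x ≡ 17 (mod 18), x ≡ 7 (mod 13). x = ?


M = 18*13 = 234
M1 = M/18 = 13, M2 = M/13 = 18
M1^(-1) mod 18 = 7, M2^(-1) mod 13 = 8
x = 17*13*7 + 7*18*8 = 2555
2555 mod 234 = 215
Check: 215 mod 18 = 17 ✓, 215 mod 13 = 7 ✓

x ≡ 215 (mod 234)


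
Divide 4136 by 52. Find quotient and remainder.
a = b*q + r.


4136 = 52 * 79 + 28
Check: 4108 + 28 = 4136

q = 79, r = 28


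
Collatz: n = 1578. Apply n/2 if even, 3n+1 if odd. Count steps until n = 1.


1578 → 789 → 2368 → 1184 → 592 → 296 → 148 → 74 → 37 → 112 → 56 → 28 → 14 → 7 → 22 → 11 → 34 → 17 → 52 → 26 → 13 → 40 → 20 → 10 → 5 → 16 → 8 → 4 → 2 → 1
Total steps = 29

29 steps


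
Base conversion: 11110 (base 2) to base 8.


11110 (base 2) = 30 (decimal)
30 (decimal) = 36 (base 8)


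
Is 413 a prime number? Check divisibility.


413 / 7 = 59 (exact division)
413 is NOT prime.

No, 413 is not prime


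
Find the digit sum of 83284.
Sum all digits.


8 + 3 + 2 + 8 + 4 = 25


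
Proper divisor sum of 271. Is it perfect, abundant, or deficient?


Proper divisors: 1
Sum = 1 = 1
1 < 271 → deficient

s(271) = 1 (deficient)


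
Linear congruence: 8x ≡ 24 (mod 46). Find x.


GCD(8, 46) = 2 divides 24
Divide: 4x ≡ 12 (mod 23)
x ≡ 3 (mod 23)


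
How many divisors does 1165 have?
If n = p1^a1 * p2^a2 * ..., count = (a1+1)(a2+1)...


1165 = 5^1 × 233^1
d(1165) = (1+1) × (1+1) = 4

4 divisors


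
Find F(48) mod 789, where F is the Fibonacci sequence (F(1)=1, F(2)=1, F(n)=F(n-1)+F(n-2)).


F(k) mod 789 for k=1..48:
1, 1, 2, 3, 5, 8, 13, 21, 34, 55, 89, 144, 233, 377, 610, 198, 19, 217, 236, 453, 689, 353, 253, 606, 70, 676, 746, 633, 590, 434, 235, 669, 115, 784, 110, 105, 215, 320, 535, 66, 601, 667, 479, 357, 47, 404, 451, 66
F(48) mod 789 = 66


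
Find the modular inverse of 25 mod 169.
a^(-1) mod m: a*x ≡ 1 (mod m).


Use the extended Euclidean algorithm on (169, 25); each row r = 169*s + 25*t:
r=169, s=1, t=0
r=25, s=0, t=1
q=6: r=19, s=1, t=-6   [169*(1) + 25*(-6) = 19]
q=1: r=6, s=-1, t=7   [169*(-1) + 25*(7) = 6]
q=3: r=1, s=4, t=-27   [169*(4) + 25*(-27) = 1]
q=6: r=0, s=-25, t=169   [169*(-25) + 25*(169) = 0]
GCD = 1 with t = -27, so 25*(-27) ≡ 1 (mod 169)
Inverse = -27 mod 169 = 142
Check: 25 * 142 = 3550 ≡ 1 (mod 169)

25^(-1) ≡ 142 (mod 169)


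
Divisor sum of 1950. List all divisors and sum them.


Divisors of 1950: 1, 2, 3, 5, 6, 10, 13, 15, 25, 26, 30, 39, 50, 65, 75, 78, 130, 150, 195, 325, 390, 650, 975, 1950
Sum = 1 + 2 + 3 + 5 + 6 + 10 + 13 + 15 + 25 + 26 + 30 + 39 + 50 + 65 + 75 + 78 + 130 + 150 + 195 + 325 + 390 + 650 + 975 + 1950 = 5208

σ(1950) = 5208


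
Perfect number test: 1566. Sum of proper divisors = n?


Proper divisors of 1566: 1, 2, 3, 6, 9, 18, 27, 29, 54, 58, 87, 174, 261, 522, 783
Sum = 1 + 2 + 3 + 6 + 9 + 18 + 27 + 29 + 54 + 58 + 87 + 174 + 261 + 522 + 783 = 2034

No, 1566 is not perfect (2034 ≠ 1566)


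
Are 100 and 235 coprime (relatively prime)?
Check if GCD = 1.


Euclidean algorithm:
235 = 2 * 100 + 35
100 = 2 * 35 + 30
35 = 1 * 30 + 5
30 = 6 * 5 + 0
GCD(100, 235) = 5

No, not coprime (GCD = 5)


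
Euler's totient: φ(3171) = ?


3171 = 3 × 7 × 151
Prime factors: 3, 7, 151
φ(3171) = 3171 × (1-1/3) × (1-1/7) × (1-1/151)
= 3171 × 2/3 × 6/7 × 150/151 = 1800

φ(3171) = 1800


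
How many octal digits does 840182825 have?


840182825 in base 8 = 6205026051
Number of digits = 10

10 digits (base 8)


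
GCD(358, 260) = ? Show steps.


358 = 1 * 260 + 98
260 = 2 * 98 + 64
98 = 1 * 64 + 34
64 = 1 * 34 + 30
34 = 1 * 30 + 4
30 = 7 * 4 + 2
4 = 2 * 2 + 0
GCD = 2


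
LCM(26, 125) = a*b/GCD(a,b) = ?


GCD(26, 125) = 1
LCM = 26*125/1 = 3250/1 = 3250

LCM = 3250


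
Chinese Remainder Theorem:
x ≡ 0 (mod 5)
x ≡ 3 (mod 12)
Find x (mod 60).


M = 5*12 = 60
M1 = M/5 = 12, M2 = M/12 = 5
M1^(-1) mod 5 = 3, M2^(-1) mod 12 = 5
x = 0*12*3 + 3*5*5 = 75
75 mod 60 = 15
Check: 15 mod 5 = 0 ✓, 15 mod 12 = 3 ✓

x ≡ 15 (mod 60)


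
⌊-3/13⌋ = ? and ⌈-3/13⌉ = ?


-3/13 = -0.2308
floor = -1
ceil = 0

floor = -1, ceil = 0


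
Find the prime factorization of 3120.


3120 / 2 = 1560
1560 / 2 = 780
780 / 2 = 390
390 / 2 = 195
195 / 3 = 65
65 / 5 = 13
13 / 13 = 1
3120 = 2^4 × 3 × 5 × 13


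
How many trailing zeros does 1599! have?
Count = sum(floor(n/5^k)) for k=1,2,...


floor(1599/5) = 319
floor(1599/25) = 63
floor(1599/125) = 12
floor(1599/625) = 2
Total = 396

396 trailing zeros


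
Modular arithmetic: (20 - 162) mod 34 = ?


20 - 162 = -142
-142 mod 34 = 28


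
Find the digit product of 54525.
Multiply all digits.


5 × 4 × 5 × 2 × 5 = 1000


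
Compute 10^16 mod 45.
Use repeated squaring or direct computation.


10^1 mod 45 = 10
10^2 mod 45 = 10
10^3 mod 45 = 10
10^4 mod 45 = 10
10^5 mod 45 = 10
10^6 mod 45 = 10
10^7 mod 45 = 10
10^8 mod 45 = 10
10^9 mod 45 = 10
10^10 mod 45 = 10
10^11 mod 45 = 10
10^12 mod 45 = 10
10^13 mod 45 = 10
10^14 mod 45 = 10
10^15 mod 45 = 10
10^16 mod 45 = 10


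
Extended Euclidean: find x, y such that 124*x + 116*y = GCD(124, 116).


Tabular extended Euclidean (each row: r = 124*s + 116*t):
r=124, s=1, t=0
r=116, s=0, t=1
q=1: r=8, s=1, t=-1   [124*(1) + 116*(-1) = 8]
q=14: r=4, s=-14, t=15   [124*(-14) + 116*(15) = 4]
q=2: r=0, s=29, t=-31   [124*(29) + 116*(-31) = 0]
GCD = 4; from the row with r=4: x=-14, y=15
Check: 124*(-14) + 116*(15) = -1736 + 1740 = 4

GCD = 4, x = -14, y = 15


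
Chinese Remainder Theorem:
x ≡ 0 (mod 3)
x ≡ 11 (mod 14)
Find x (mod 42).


M = 3*14 = 42
M1 = M/3 = 14, M2 = M/14 = 3
M1^(-1) mod 3 = 2, M2^(-1) mod 14 = 5
x = 0*14*2 + 11*3*5 = 165
165 mod 42 = 39
Check: 39 mod 3 = 0 ✓, 39 mod 14 = 11 ✓

x ≡ 39 (mod 42)


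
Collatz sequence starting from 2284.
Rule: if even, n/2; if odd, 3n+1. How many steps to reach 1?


2284 → 1142 → 571 → 1714 → 857 → 2572 → 1286 → 643 → 1930 → 965 → 2896 → 1448 → 724 → 362 → 181 → 544 → 272 → 136 → 68 → 34 → 17 → 52 → 26 → 13 → 40 → 20 → 10 → 5 → 16 → 8 → 4 → 2 → 1
Total steps = 32

32 steps


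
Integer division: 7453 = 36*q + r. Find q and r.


7453 = 36 * 207 + 1
Check: 7452 + 1 = 7453

q = 207, r = 1


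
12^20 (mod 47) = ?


12^1 mod 47 = 12
12^2 mod 47 = 3
12^3 mod 47 = 36
12^4 mod 47 = 9
12^5 mod 47 = 14
12^6 mod 47 = 27
12^7 mod 47 = 42
12^8 mod 47 = 34
12^9 mod 47 = 32
12^10 mod 47 = 8
12^11 mod 47 = 2
12^12 mod 47 = 24
12^13 mod 47 = 6
12^14 mod 47 = 25
12^15 mod 47 = 18
12^16 mod 47 = 28
12^17 mod 47 = 7
12^18 mod 47 = 37
12^19 mod 47 = 21
12^20 mod 47 = 17


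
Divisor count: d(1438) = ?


1438 = 2^1 × 719^1
d(1438) = (1+1) × (1+1) = 4

4 divisors


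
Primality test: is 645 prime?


645 / 3 = 215 (exact division)
645 is NOT prime.

No, 645 is not prime


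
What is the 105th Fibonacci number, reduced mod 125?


F(k) mod 125 for k=1..105:
1, 1, 2, 3, 5, 8, 13, 21, 34, 55, 89, 19, 108, 2, 110, 112, 97, 84, 56, 15, 71, 86, 32, 118, 25, 18, 43, 61, 104, 40, 19, 59, 78, 12, 90, 102, 67, 44, 111, 30, 16, 46, 62, 108, 45, 28, 73, 101, 49, 25, 74, 99, 48, 22, 70, 92, 37, 4, 41, 45, 86, 6, 92, 98, 65, 38, 103, 16, 119, 10, 4, 14, 18, 32, 50, 82, 7, 89, 96, 60, 31, 91, 122, 88, 85, 48, 8, 56, 64, 120, 59, 54, 113, 42, 30, 72, 102, 49, 26, 75, 101, 51, 27, 78, 105
F(105) mod 125 = 105


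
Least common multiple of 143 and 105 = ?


GCD(143, 105) = 1
LCM = 143*105/1 = 15015/1 = 15015

LCM = 15015


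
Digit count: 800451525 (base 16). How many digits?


800451525 in base 16 = 2FB5EBC5
Number of digits = 8

8 digits (base 16)


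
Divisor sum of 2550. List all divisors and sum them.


Divisors of 2550: 1, 2, 3, 5, 6, 10, 15, 17, 25, 30, 34, 50, 51, 75, 85, 102, 150, 170, 255, 425, 510, 850, 1275, 2550
Sum = 1 + 2 + 3 + 5 + 6 + 10 + 15 + 17 + 25 + 30 + 34 + 50 + 51 + 75 + 85 + 102 + 150 + 170 + 255 + 425 + 510 + 850 + 1275 + 2550 = 6696

σ(2550) = 6696


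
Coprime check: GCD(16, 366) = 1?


Euclidean algorithm:
366 = 22 * 16 + 14
16 = 1 * 14 + 2
14 = 7 * 2 + 0
GCD(16, 366) = 2

No, not coprime (GCD = 2)


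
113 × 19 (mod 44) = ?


113 × 19 = 2147
2147 mod 44 = 35


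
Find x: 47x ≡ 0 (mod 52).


GCD(47, 52) = 1, unique solution
a^(-1) mod 52 = 31
x = 31 * 0 mod 52 = 0

x ≡ 0 (mod 52)


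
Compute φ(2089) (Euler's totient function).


2089 = 2089
Prime factors: 2089
φ(2089) = 2089 × (1-1/2089)
= 2089 × 2088/2089 = 2088

φ(2089) = 2088


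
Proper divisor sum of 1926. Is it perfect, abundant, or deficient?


Proper divisors: 1, 2, 3, 6, 9, 18, 107, 214, 321, 642, 963
Sum = 1 + 2 + 3 + 6 + 9 + 18 + 107 + 214 + 321 + 642 + 963 = 2286
2286 > 1926 → abundant

s(1926) = 2286 (abundant)


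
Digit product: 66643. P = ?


6 × 6 × 6 × 4 × 3 = 2592


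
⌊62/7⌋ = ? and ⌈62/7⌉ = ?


62/7 = 8.8571
floor = 8
ceil = 9

floor = 8, ceil = 9


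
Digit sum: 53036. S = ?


5 + 3 + 0 + 3 + 6 = 17


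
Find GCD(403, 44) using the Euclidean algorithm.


403 = 9 * 44 + 7
44 = 6 * 7 + 2
7 = 3 * 2 + 1
2 = 2 * 1 + 0
GCD = 1


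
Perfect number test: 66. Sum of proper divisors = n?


Proper divisors of 66: 1, 2, 3, 6, 11, 22, 33
Sum = 1 + 2 + 3 + 6 + 11 + 22 + 33 = 78

No, 66 is not perfect (78 ≠ 66)


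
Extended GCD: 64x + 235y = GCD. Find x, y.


Tabular extended Euclidean (each row: r = 64*s + 235*t):
r=64, s=1, t=0
r=235, s=0, t=1
q=0: r=64, s=1, t=0   [64*(1) + 235*(0) = 64]
q=3: r=43, s=-3, t=1   [64*(-3) + 235*(1) = 43]
q=1: r=21, s=4, t=-1   [64*(4) + 235*(-1) = 21]
q=2: r=1, s=-11, t=3   [64*(-11) + 235*(3) = 1]
q=21: r=0, s=235, t=-64   [64*(235) + 235*(-64) = 0]
GCD = 1; from the row with r=1: x=-11, y=3
Check: 64*(-11) + 235*(3) = -704 + 705 = 1

GCD = 1, x = -11, y = 3


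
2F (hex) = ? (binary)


2F (base 16) = 47 (decimal)
47 (decimal) = 101111 (base 2)


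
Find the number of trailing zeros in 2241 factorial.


floor(2241/5) = 448
floor(2241/25) = 89
floor(2241/125) = 17
floor(2241/625) = 3
Total = 557

557 trailing zeros


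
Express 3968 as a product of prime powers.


3968 / 2 = 1984
1984 / 2 = 992
992 / 2 = 496
496 / 2 = 248
248 / 2 = 124
124 / 2 = 62
62 / 2 = 31
31 / 31 = 1
3968 = 2^7 × 31


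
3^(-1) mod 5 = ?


Use the extended Euclidean algorithm on (5, 3); each row r = 5*s + 3*t:
r=5, s=1, t=0
r=3, s=0, t=1
q=1: r=2, s=1, t=-1   [5*(1) + 3*(-1) = 2]
q=1: r=1, s=-1, t=2   [5*(-1) + 3*(2) = 1]
q=2: r=0, s=3, t=-5   [5*(3) + 3*(-5) = 0]
GCD = 1 with t = 2, so 3*(2) ≡ 1 (mod 5)
Inverse = 2 mod 5 = 2
Check: 3 * 2 = 6 ≡ 1 (mod 5)

3^(-1) ≡ 2 (mod 5)


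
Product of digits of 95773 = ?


9 × 5 × 7 × 7 × 3 = 6615


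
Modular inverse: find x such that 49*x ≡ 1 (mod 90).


Use the extended Euclidean algorithm on (90, 49); each row r = 90*s + 49*t:
r=90, s=1, t=0
r=49, s=0, t=1
q=1: r=41, s=1, t=-1   [90*(1) + 49*(-1) = 41]
q=1: r=8, s=-1, t=2   [90*(-1) + 49*(2) = 8]
q=5: r=1, s=6, t=-11   [90*(6) + 49*(-11) = 1]
q=8: r=0, s=-49, t=90   [90*(-49) + 49*(90) = 0]
GCD = 1 with t = -11, so 49*(-11) ≡ 1 (mod 90)
Inverse = -11 mod 90 = 79
Check: 49 * 79 = 3871 ≡ 1 (mod 90)

49^(-1) ≡ 79 (mod 90)


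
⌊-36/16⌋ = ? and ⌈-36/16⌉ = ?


-36/16 = -2.2500
floor = -3
ceil = -2

floor = -3, ceil = -2


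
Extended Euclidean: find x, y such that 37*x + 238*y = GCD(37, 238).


Tabular extended Euclidean (each row: r = 37*s + 238*t):
r=37, s=1, t=0
r=238, s=0, t=1
q=0: r=37, s=1, t=0   [37*(1) + 238*(0) = 37]
q=6: r=16, s=-6, t=1   [37*(-6) + 238*(1) = 16]
q=2: r=5, s=13, t=-2   [37*(13) + 238*(-2) = 5]
q=3: r=1, s=-45, t=7   [37*(-45) + 238*(7) = 1]
q=5: r=0, s=238, t=-37   [37*(238) + 238*(-37) = 0]
GCD = 1; from the row with r=1: x=-45, y=7
Check: 37*(-45) + 238*(7) = -1665 + 1666 = 1

GCD = 1, x = -45, y = 7


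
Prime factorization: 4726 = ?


4726 / 2 = 2363
2363 / 17 = 139
139 / 139 = 1
4726 = 2 × 17 × 139


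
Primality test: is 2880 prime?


2880 / 2 = 1440 (exact division)
2880 is NOT prime.

No, 2880 is not prime


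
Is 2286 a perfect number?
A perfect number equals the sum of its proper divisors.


Proper divisors of 2286: 1, 2, 3, 6, 9, 18, 127, 254, 381, 762, 1143
Sum = 1 + 2 + 3 + 6 + 9 + 18 + 127 + 254 + 381 + 762 + 1143 = 2706

No, 2286 is not perfect (2706 ≠ 2286)


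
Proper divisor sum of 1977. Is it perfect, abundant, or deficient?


Proper divisors: 1, 3, 659
Sum = 1 + 3 + 659 = 663
663 < 1977 → deficient

s(1977) = 663 (deficient)


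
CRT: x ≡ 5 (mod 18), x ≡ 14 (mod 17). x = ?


M = 18*17 = 306
M1 = M/18 = 17, M2 = M/17 = 18
M1^(-1) mod 18 = 17, M2^(-1) mod 17 = 1
x = 5*17*17 + 14*18*1 = 1697
1697 mod 306 = 167
Check: 167 mod 18 = 5 ✓, 167 mod 17 = 14 ✓

x ≡ 167 (mod 306)


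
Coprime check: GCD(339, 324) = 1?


Euclidean algorithm:
339 = 1 * 324 + 15
324 = 21 * 15 + 9
15 = 1 * 9 + 6
9 = 1 * 6 + 3
6 = 2 * 3 + 0
GCD(339, 324) = 3

No, not coprime (GCD = 3)


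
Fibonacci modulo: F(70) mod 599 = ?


F(k) mod 599 for k=1..70:
1, 1, 2, 3, 5, 8, 13, 21, 34, 55, 89, 144, 233, 377, 11, 388, 399, 188, 587, 176, 164, 340, 504, 245, 150, 395, 545, 341, 287, 29, 316, 345, 62, 407, 469, 277, 147, 424, 571, 396, 368, 165, 533, 99, 33, 132, 165, 297, 462, 160, 23, 183, 206, 389, 595, 385, 381, 167, 548, 116, 65, 181, 246, 427, 74, 501, 575, 477, 453, 331
F(70) mod 599 = 331


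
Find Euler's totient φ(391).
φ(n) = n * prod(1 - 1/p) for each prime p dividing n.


391 = 17 × 23
Prime factors: 17, 23
φ(391) = 391 × (1-1/17) × (1-1/23)
= 391 × 16/17 × 22/23 = 352

φ(391) = 352


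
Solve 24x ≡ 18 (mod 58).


GCD(24, 58) = 2 divides 18
Divide: 12x ≡ 9 (mod 29)
x ≡ 8 (mod 29)


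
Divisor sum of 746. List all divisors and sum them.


Divisors of 746: 1, 2, 373, 746
Sum = 1 + 2 + 373 + 746 = 1122

σ(746) = 1122


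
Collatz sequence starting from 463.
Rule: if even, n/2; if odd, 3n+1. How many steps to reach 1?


463 → 1390 → 695 → 2086 → 1043 → 3130 → 1565 → 4696 → 2348 → 1174 → 587 → 1762 → 881 → 2644 → 1322 → 661 → 1984 → 992 → 496 → 248 → 124 → 62 → 31 → 94 → 47 → 142 → 71 → 214 → 107 → 322 → 161 → 484 → 242 → 121 → 364 → 182 → 91 → 274 → 137 → 412 → 206 → 103 → 310 → 155 → 466 → 233 → 700 → 350 → 175 → 526 → 263 → 790 → 395 → 1186 → 593 → 1780 → 890 → 445 → 1336 → 668 → 334 → 167 → 502 → 251 → 754 → 377 → 1132 → 566 → 283 → 850 → 425 → 1276 → 638 → 319 → 958 → 479 → 1438 → 719 → 2158 → 1079 → 3238 → 1619 → 4858 → 2429 → 7288 → 3644 → 1822 → 911 → 2734 → 1367 → 4102 → 2051 → 6154 → 3077 → 9232 → 4616 → 2308 → 1154 → 577 → 1732 → 866 → 433 → 1300 → 650 → 325 → 976 → 488 → 244 → 122 → 61 → 184 → 92 → 46 → 23 → 70 → 35 → 106 → 53 → 160 → 80 → 40 → 20 → 10 → 5 → 16 → 8 → 4 → 2 → 1
Total steps = 128

128 steps


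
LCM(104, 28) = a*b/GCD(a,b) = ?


GCD(104, 28) = 4
LCM = 104*28/4 = 2912/4 = 728

LCM = 728


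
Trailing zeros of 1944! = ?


floor(1944/5) = 388
floor(1944/25) = 77
floor(1944/125) = 15
floor(1944/625) = 3
Total = 483

483 trailing zeros


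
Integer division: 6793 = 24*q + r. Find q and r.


6793 = 24 * 283 + 1
Check: 6792 + 1 = 6793

q = 283, r = 1


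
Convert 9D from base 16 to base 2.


9D (base 16) = 157 (decimal)
157 (decimal) = 10011101 (base 2)


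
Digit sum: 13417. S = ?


1 + 3 + 4 + 1 + 7 = 16


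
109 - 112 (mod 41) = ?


109 - 112 = -3
-3 mod 41 = 38


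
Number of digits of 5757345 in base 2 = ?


5757345 in base 2 = 10101111101100110100001
Number of digits = 23

23 digits (base 2)


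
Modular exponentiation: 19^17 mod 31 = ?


19^1 mod 31 = 19
19^2 mod 31 = 20
19^3 mod 31 = 8
19^4 mod 31 = 28
19^5 mod 31 = 5
19^6 mod 31 = 2
19^7 mod 31 = 7
19^8 mod 31 = 9
19^9 mod 31 = 16
19^10 mod 31 = 25
19^11 mod 31 = 10
19^12 mod 31 = 4
19^13 mod 31 = 14
19^14 mod 31 = 18
19^15 mod 31 = 1
19^16 mod 31 = 19
19^17 mod 31 = 20


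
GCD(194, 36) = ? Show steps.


194 = 5 * 36 + 14
36 = 2 * 14 + 8
14 = 1 * 8 + 6
8 = 1 * 6 + 2
6 = 3 * 2 + 0
GCD = 2


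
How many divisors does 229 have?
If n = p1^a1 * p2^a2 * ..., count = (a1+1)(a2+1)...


229 = 229^1
d(229) = (1+1) = 2

2 divisors


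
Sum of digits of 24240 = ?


2 + 4 + 2 + 4 + 0 = 12


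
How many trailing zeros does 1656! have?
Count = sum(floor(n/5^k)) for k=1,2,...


floor(1656/5) = 331
floor(1656/25) = 66
floor(1656/125) = 13
floor(1656/625) = 2
Total = 412

412 trailing zeros


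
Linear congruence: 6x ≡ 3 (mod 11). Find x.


GCD(6, 11) = 1, unique solution
a^(-1) mod 11 = 2
x = 2 * 3 mod 11 = 6

x ≡ 6 (mod 11)


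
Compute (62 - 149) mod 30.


62 - 149 = -87
-87 mod 30 = 3


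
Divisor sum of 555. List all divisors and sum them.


Divisors of 555: 1, 3, 5, 15, 37, 111, 185, 555
Sum = 1 + 3 + 5 + 15 + 37 + 111 + 185 + 555 = 912

σ(555) = 912


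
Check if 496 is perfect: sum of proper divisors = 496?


Proper divisors of 496: 1, 2, 4, 8, 16, 31, 62, 124, 248
Sum = 1 + 2 + 4 + 8 + 16 + 31 + 62 + 124 + 248 = 496

Yes, 496 is perfect (496 = 496)


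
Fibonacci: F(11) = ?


Sequence: 1, 1, 2, 3, 5, 8, 13, 21, 34, 55, 89
F(11) = 89


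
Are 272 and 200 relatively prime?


Euclidean algorithm:
272 = 1 * 200 + 72
200 = 2 * 72 + 56
72 = 1 * 56 + 16
56 = 3 * 16 + 8
16 = 2 * 8 + 0
GCD(272, 200) = 8

No, not coprime (GCD = 8)


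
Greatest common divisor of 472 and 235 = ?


472 = 2 * 235 + 2
235 = 117 * 2 + 1
2 = 2 * 1 + 0
GCD = 1


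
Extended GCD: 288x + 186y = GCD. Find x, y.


Tabular extended Euclidean (each row: r = 288*s + 186*t):
r=288, s=1, t=0
r=186, s=0, t=1
q=1: r=102, s=1, t=-1   [288*(1) + 186*(-1) = 102]
q=1: r=84, s=-1, t=2   [288*(-1) + 186*(2) = 84]
q=1: r=18, s=2, t=-3   [288*(2) + 186*(-3) = 18]
q=4: r=12, s=-9, t=14   [288*(-9) + 186*(14) = 12]
q=1: r=6, s=11, t=-17   [288*(11) + 186*(-17) = 6]
q=2: r=0, s=-31, t=48   [288*(-31) + 186*(48) = 0]
GCD = 6; from the row with r=6: x=11, y=-17
Check: 288*(11) + 186*(-17) = 3168 - 3162 = 6

GCD = 6, x = 11, y = -17


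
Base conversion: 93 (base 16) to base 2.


93 (base 16) = 147 (decimal)
147 (decimal) = 10010011 (base 2)


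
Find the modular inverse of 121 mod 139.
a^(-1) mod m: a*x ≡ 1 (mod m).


Use the extended Euclidean algorithm on (139, 121); each row r = 139*s + 121*t:
r=139, s=1, t=0
r=121, s=0, t=1
q=1: r=18, s=1, t=-1   [139*(1) + 121*(-1) = 18]
q=6: r=13, s=-6, t=7   [139*(-6) + 121*(7) = 13]
q=1: r=5, s=7, t=-8   [139*(7) + 121*(-8) = 5]
q=2: r=3, s=-20, t=23   [139*(-20) + 121*(23) = 3]
q=1: r=2, s=27, t=-31   [139*(27) + 121*(-31) = 2]
q=1: r=1, s=-47, t=54   [139*(-47) + 121*(54) = 1]
q=2: r=0, s=121, t=-139   [139*(121) + 121*(-139) = 0]
GCD = 1 with t = 54, so 121*(54) ≡ 1 (mod 139)
Inverse = 54 mod 139 = 54
Check: 121 * 54 = 6534 ≡ 1 (mod 139)

121^(-1) ≡ 54 (mod 139)


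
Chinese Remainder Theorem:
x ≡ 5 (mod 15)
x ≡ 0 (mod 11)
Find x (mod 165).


M = 15*11 = 165
M1 = M/15 = 11, M2 = M/11 = 15
M1^(-1) mod 15 = 11, M2^(-1) mod 11 = 3
x = 5*11*11 + 0*15*3 = 605
605 mod 165 = 110
Check: 110 mod 15 = 5 ✓, 110 mod 11 = 0 ✓

x ≡ 110 (mod 165)


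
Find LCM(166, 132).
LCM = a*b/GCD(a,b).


GCD(166, 132) = 2
LCM = 166*132/2 = 21912/2 = 10956

LCM = 10956


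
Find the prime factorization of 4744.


4744 / 2 = 2372
2372 / 2 = 1186
1186 / 2 = 593
593 / 593 = 1
4744 = 2^3 × 593


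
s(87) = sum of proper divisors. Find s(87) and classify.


Proper divisors: 1, 3, 29
Sum = 1 + 3 + 29 = 33
33 < 87 → deficient

s(87) = 33 (deficient)


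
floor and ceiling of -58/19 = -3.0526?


-58/19 = -3.0526
floor = -4
ceil = -3

floor = -4, ceil = -3


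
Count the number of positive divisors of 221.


221 = 13^1 × 17^1
d(221) = (1+1) × (1+1) = 4

4 divisors


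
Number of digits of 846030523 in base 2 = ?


846030523 in base 2 = 110010011011010110011010111011
Number of digits = 30

30 digits (base 2)


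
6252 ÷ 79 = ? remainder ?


6252 = 79 * 79 + 11
Check: 6241 + 11 = 6252

q = 79, r = 11


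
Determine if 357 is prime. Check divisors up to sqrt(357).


357 / 3 = 119 (exact division)
357 is NOT prime.

No, 357 is not prime


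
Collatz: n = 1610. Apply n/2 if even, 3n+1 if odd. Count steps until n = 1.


1610 → 805 → 2416 → 1208 → 604 → 302 → 151 → 454 → 227 → 682 → 341 → 1024 → 512 → 256 → 128 → 64 → 32 → 16 → 8 → 4 → 2 → 1
Total steps = 21

21 steps


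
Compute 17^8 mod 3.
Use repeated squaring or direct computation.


17^1 mod 3 = 2
17^2 mod 3 = 1
17^3 mod 3 = 2
17^4 mod 3 = 1
17^5 mod 3 = 2
17^6 mod 3 = 1
17^7 mod 3 = 2
17^8 mod 3 = 1


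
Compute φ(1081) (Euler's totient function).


1081 = 23 × 47
Prime factors: 23, 47
φ(1081) = 1081 × (1-1/23) × (1-1/47)
= 1081 × 22/23 × 46/47 = 1012

φ(1081) = 1012


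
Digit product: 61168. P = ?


6 × 1 × 1 × 6 × 8 = 288


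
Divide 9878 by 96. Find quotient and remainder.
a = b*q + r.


9878 = 96 * 102 + 86
Check: 9792 + 86 = 9878

q = 102, r = 86


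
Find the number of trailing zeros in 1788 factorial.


floor(1788/5) = 357
floor(1788/25) = 71
floor(1788/125) = 14
floor(1788/625) = 2
Total = 444

444 trailing zeros


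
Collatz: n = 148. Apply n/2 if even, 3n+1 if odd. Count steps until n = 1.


148 → 74 → 37 → 112 → 56 → 28 → 14 → 7 → 22 → 11 → 34 → 17 → 52 → 26 → 13 → 40 → 20 → 10 → 5 → 16 → 8 → 4 → 2 → 1
Total steps = 23

23 steps


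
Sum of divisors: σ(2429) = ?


Divisors of 2429: 1, 7, 347, 2429
Sum = 1 + 7 + 347 + 2429 = 2784

σ(2429) = 2784


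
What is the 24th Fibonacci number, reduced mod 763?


F(k) mod 763 for k=1..24:
1, 1, 2, 3, 5, 8, 13, 21, 34, 55, 89, 144, 233, 377, 610, 224, 71, 295, 366, 661, 264, 162, 426, 588
F(24) mod 763 = 588


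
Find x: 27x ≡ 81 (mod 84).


GCD(27, 84) = 3 divides 81
Divide: 9x ≡ 27 (mod 28)
x ≡ 3 (mod 28)


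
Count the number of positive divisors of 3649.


3649 = 41^1 × 89^1
d(3649) = (1+1) × (1+1) = 4

4 divisors


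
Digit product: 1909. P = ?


1 × 9 × 0 × 9 = 0


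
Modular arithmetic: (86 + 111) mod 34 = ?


86 + 111 = 197
197 mod 34 = 27


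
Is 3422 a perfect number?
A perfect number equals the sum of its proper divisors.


Proper divisors of 3422: 1, 2, 29, 58, 59, 118, 1711
Sum = 1 + 2 + 29 + 58 + 59 + 118 + 1711 = 1978

No, 3422 is not perfect (1978 ≠ 3422)


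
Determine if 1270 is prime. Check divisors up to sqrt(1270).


1270 / 2 = 635 (exact division)
1270 is NOT prime.

No, 1270 is not prime


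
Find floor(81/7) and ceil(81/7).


81/7 = 11.5714
floor = 11
ceil = 12

floor = 11, ceil = 12


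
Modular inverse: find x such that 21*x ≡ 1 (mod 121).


Use the extended Euclidean algorithm on (121, 21); each row r = 121*s + 21*t:
r=121, s=1, t=0
r=21, s=0, t=1
q=5: r=16, s=1, t=-5   [121*(1) + 21*(-5) = 16]
q=1: r=5, s=-1, t=6   [121*(-1) + 21*(6) = 5]
q=3: r=1, s=4, t=-23   [121*(4) + 21*(-23) = 1]
q=5: r=0, s=-21, t=121   [121*(-21) + 21*(121) = 0]
GCD = 1 with t = -23, so 21*(-23) ≡ 1 (mod 121)
Inverse = -23 mod 121 = 98
Check: 21 * 98 = 2058 ≡ 1 (mod 121)

21^(-1) ≡ 98 (mod 121)


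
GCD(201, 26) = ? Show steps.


201 = 7 * 26 + 19
26 = 1 * 19 + 7
19 = 2 * 7 + 5
7 = 1 * 5 + 2
5 = 2 * 2 + 1
2 = 2 * 1 + 0
GCD = 1


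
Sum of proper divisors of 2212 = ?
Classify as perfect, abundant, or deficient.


Proper divisors: 1, 2, 4, 7, 14, 28, 79, 158, 316, 553, 1106
Sum = 1 + 2 + 4 + 7 + 14 + 28 + 79 + 158 + 316 + 553 + 1106 = 2268
2268 > 2212 → abundant

s(2212) = 2268 (abundant)


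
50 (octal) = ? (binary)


50 (base 8) = 40 (decimal)
40 (decimal) = 101000 (base 2)


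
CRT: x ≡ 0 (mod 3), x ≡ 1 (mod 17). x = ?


M = 3*17 = 51
M1 = M/3 = 17, M2 = M/17 = 3
M1^(-1) mod 3 = 2, M2^(-1) mod 17 = 6
x = 0*17*2 + 1*3*6 = 18
18 mod 51 = 18
Check: 18 mod 3 = 0 ✓, 18 mod 17 = 1 ✓

x ≡ 18 (mod 51)


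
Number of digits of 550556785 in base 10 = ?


550556785 has 9 digits in base 10
floor(log10(550556785)) + 1 = floor(8.7408) + 1 = 9

9 digits (base 10)


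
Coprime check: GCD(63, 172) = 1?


Euclidean algorithm:
172 = 2 * 63 + 46
63 = 1 * 46 + 17
46 = 2 * 17 + 12
17 = 1 * 12 + 5
12 = 2 * 5 + 2
5 = 2 * 2 + 1
2 = 2 * 1 + 0
GCD(63, 172) = 1

Yes, coprime (GCD = 1)


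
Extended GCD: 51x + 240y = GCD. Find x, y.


Tabular extended Euclidean (each row: r = 51*s + 240*t):
r=51, s=1, t=0
r=240, s=0, t=1
q=0: r=51, s=1, t=0   [51*(1) + 240*(0) = 51]
q=4: r=36, s=-4, t=1   [51*(-4) + 240*(1) = 36]
q=1: r=15, s=5, t=-1   [51*(5) + 240*(-1) = 15]
q=2: r=6, s=-14, t=3   [51*(-14) + 240*(3) = 6]
q=2: r=3, s=33, t=-7   [51*(33) + 240*(-7) = 3]
q=2: r=0, s=-80, t=17   [51*(-80) + 240*(17) = 0]
GCD = 3; from the row with r=3: x=33, y=-7
Check: 51*(33) + 240*(-7) = 1683 - 1680 = 3

GCD = 3, x = 33, y = -7


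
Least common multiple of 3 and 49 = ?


GCD(3, 49) = 1
LCM = 3*49/1 = 147/1 = 147

LCM = 147


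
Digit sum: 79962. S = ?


7 + 9 + 9 + 6 + 2 = 33


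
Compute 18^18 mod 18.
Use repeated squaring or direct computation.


18^1 mod 18 = 0
18^2 mod 18 = 0
18^3 mod 18 = 0
18^4 mod 18 = 0
18^5 mod 18 = 0
18^6 mod 18 = 0
18^7 mod 18 = 0
18^8 mod 18 = 0
18^9 mod 18 = 0
18^10 mod 18 = 0
18^11 mod 18 = 0
18^12 mod 18 = 0
18^13 mod 18 = 0
18^14 mod 18 = 0
18^15 mod 18 = 0
18^16 mod 18 = 0
18^17 mod 18 = 0
18^18 mod 18 = 0


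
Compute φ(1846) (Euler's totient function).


1846 = 2 × 13 × 71
Prime factors: 2, 13, 71
φ(1846) = 1846 × (1-1/2) × (1-1/13) × (1-1/71)
= 1846 × 1/2 × 12/13 × 70/71 = 840

φ(1846) = 840


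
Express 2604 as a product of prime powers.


2604 / 2 = 1302
1302 / 2 = 651
651 / 3 = 217
217 / 7 = 31
31 / 31 = 1
2604 = 2^2 × 3 × 7 × 31


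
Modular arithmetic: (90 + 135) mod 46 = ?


90 + 135 = 225
225 mod 46 = 41


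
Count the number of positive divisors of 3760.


3760 = 2^4 × 5^1 × 47^1
d(3760) = (4+1) × (1+1) × (1+1) = 20

20 divisors


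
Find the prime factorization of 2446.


2446 / 2 = 1223
1223 / 1223 = 1
2446 = 2 × 1223


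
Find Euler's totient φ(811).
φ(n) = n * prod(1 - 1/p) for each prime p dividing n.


811 = 811
Prime factors: 811
φ(811) = 811 × (1-1/811)
= 811 × 810/811 = 810

φ(811) = 810
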